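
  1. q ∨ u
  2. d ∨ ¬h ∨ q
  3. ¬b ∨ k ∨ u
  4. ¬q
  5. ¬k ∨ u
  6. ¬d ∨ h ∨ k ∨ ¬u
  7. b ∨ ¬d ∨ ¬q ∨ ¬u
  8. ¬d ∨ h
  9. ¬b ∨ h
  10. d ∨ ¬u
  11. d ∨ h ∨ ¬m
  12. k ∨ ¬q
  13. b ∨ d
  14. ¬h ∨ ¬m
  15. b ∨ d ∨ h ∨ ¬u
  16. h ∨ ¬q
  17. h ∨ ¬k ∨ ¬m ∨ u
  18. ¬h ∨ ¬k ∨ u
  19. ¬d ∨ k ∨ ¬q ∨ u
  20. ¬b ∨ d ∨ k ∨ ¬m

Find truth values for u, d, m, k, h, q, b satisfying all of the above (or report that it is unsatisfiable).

u = True, d = True, m = False, k = False, h = True, q = False, b = False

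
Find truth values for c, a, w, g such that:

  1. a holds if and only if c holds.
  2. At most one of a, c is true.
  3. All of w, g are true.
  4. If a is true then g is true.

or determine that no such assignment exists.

c=F; a=F; w=T; g=T

  (1) a=F, c=F — same ✓
  (2) {a, c}: 0 true — at most one ✓
  (3) {w, g}: all 2 true ✓
  (4) a=F ⇒ g: vacuous ✓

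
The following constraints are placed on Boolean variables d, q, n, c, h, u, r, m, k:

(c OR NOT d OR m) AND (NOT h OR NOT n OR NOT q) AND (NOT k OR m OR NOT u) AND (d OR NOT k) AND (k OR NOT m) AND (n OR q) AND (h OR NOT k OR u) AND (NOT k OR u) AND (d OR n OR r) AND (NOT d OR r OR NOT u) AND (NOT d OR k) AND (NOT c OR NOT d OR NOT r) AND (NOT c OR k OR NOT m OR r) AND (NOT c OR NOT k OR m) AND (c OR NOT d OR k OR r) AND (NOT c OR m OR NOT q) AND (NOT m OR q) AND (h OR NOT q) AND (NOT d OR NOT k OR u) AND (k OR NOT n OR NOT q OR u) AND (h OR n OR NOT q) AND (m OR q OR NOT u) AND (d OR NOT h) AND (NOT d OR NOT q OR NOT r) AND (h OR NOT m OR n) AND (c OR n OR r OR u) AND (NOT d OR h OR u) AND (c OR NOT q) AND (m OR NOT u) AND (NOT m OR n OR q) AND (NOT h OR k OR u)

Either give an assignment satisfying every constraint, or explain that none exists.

d = False; q = False; n = True; c = True; h = False; u = False; r = True; m = False; k = False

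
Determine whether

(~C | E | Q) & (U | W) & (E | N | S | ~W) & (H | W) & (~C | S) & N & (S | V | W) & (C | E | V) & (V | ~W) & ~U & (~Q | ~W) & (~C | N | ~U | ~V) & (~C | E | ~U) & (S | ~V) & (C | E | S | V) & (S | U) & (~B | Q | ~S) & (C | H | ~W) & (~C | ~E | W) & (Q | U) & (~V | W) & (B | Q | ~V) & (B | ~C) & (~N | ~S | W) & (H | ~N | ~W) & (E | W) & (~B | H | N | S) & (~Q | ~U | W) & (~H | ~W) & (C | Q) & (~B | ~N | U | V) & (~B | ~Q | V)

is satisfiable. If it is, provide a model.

The formula is unsatisfiable.

Case U = True:
  Clause (~U) is falsified — contradiction.
Case U = False:
  (U | W) forces W = True.
  (N) forces N = True.
  (V | ~W) forces V = True.
  (~Q | ~W) forces Q = False.
  Clause (Q | U) is falsified — contradiction.
Both cases fail, so the formula is unsatisfiable.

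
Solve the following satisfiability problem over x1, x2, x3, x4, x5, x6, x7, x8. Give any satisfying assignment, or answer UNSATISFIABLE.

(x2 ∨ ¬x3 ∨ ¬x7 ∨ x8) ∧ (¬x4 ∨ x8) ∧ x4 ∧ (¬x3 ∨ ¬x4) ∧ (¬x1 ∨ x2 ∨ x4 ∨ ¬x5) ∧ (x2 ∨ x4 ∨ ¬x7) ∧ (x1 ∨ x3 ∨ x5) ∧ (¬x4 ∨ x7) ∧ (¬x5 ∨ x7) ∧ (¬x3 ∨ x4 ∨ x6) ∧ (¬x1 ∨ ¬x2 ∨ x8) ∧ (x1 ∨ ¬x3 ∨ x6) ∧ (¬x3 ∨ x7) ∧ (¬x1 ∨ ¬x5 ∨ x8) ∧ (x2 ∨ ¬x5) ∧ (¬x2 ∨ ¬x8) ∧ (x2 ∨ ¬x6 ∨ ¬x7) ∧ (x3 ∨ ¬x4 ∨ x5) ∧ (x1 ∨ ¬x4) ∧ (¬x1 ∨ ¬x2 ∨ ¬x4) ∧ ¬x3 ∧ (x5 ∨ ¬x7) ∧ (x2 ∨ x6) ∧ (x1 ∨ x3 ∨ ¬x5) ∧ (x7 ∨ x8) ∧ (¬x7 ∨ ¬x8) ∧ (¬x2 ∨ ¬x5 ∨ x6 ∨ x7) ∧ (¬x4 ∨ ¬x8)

Case x4 = True:
  (¬x4 ∨ x8) forces x8 = True.
  Clause (¬x4 ∨ ¬x8) is falsified — contradiction.
Case x4 = False:
  Clause (x4) is falsified — contradiction.
Both cases fail, so the formula is unsatisfiable.

Unsatisfiable — no assignment works.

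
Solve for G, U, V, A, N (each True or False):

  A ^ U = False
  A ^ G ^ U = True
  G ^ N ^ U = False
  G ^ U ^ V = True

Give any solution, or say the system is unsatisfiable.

G=T; U=F; V=F; A=F; N=T

A ^ U = F ^ F = False ✓
A ^ G ^ U = F ^ T ^ F = True ✓
G ^ N ^ U = T ^ T ^ F = False ✓
G ^ U ^ V = T ^ F ^ F = True ✓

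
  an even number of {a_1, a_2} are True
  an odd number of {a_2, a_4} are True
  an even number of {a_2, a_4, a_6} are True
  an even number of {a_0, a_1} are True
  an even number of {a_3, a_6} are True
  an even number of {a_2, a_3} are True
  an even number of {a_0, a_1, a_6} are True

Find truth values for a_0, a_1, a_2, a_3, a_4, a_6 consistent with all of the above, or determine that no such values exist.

Adding constraints 2, 3, 4, 7 mod 2: every variable appears an even number of times on the left, so the left side is 0.
But the right sides sum to 1 (mod 2). 0 ≠ 1 — the system is inconsistent.

UNSATISFIABLE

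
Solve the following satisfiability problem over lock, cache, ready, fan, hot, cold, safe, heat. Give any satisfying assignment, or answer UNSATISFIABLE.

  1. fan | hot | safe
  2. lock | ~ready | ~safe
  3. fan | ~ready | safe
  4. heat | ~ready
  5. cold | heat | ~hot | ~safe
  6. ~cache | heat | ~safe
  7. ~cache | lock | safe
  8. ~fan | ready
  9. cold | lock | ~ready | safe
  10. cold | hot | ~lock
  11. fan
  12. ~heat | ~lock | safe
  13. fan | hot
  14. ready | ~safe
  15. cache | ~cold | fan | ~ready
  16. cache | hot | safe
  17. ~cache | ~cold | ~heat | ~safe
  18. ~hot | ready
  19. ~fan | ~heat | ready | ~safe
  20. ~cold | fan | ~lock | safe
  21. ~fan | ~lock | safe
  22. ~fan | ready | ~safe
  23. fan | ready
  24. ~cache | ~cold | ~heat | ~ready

Unit clause (fan) forces fan = True.
In (~fan | ready) only ready is left, so ready = True.
In (heat | ~ready) only heat is left, so heat = True.
Set lock = True.
  then (~heat | ~lock | safe) forces safe = True.
Set cache = False.
Set hot = False.
  then (cold | hot | ~lock) forces cold = True.
All clauses satisfied.

lock=T, cache=F, ready=T, fan=T, hot=F, cold=T, safe=T, heat=T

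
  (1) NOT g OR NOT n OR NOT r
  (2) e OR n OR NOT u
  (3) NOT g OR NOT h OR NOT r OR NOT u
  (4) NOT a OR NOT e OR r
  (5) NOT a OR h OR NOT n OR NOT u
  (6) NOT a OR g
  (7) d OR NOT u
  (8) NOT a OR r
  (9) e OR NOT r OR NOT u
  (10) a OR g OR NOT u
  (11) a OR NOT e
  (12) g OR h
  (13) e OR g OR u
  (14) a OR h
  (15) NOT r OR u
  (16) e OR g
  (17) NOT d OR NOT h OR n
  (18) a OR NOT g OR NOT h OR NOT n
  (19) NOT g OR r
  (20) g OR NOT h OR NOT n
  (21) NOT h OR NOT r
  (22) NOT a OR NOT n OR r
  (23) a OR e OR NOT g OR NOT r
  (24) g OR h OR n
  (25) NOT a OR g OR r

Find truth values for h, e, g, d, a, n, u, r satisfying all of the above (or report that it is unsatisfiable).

Try h = True:
  (NOT h OR NOT r) forces r = False.
  (NOT a OR r) forces a = False.
  (a OR NOT e) forces e = False.
  (e OR g) forces g = True.
  clause (NOT g OR r) is falsified — backtrack.
So h = False.
  then (g OR h) forces g = True.
  then (a OR h) forces a = True.
  then (NOT g OR r) forces r = True.
  then (NOT g OR NOT n OR NOT r) forces n = False.
  then (NOT r OR u) forces u = True.
  then (e OR n OR NOT u) forces e = True.
  then (d OR NOT u) forces d = True.
All clauses satisfied.

h = False, e = True, g = True, d = True, a = True, n = False, u = True, r = True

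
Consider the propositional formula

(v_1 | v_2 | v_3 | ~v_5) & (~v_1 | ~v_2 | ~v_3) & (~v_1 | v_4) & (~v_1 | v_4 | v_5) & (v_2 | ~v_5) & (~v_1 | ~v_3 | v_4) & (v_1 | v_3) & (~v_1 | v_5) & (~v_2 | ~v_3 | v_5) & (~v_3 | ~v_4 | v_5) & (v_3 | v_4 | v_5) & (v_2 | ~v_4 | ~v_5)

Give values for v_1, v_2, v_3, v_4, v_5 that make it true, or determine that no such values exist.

v_1: True; v_2: True; v_3: False; v_4: True; v_5: True

Set v_1 = True.
  then (~v_1 | v_4) forces v_4 = True.
  then (~v_1 | v_5) forces v_5 = True.
  then (v_2 | ~v_4 | ~v_5) forces v_2 = True.
  then (~v_1 | ~v_2 | ~v_3) forces v_3 = False.
All clauses satisfied.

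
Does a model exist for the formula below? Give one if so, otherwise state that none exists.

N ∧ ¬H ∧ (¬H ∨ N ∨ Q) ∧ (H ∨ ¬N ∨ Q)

Q = True, N = True, H = False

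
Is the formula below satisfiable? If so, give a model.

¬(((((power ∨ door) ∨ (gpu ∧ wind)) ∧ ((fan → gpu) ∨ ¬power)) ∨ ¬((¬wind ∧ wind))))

Unsatisfiable — no assignment works.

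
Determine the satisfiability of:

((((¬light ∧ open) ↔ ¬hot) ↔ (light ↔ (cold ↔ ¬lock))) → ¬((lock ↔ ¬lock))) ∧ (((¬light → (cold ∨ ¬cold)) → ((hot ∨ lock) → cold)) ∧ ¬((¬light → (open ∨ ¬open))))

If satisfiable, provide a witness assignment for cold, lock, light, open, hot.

Unsatisfiable — no assignment works.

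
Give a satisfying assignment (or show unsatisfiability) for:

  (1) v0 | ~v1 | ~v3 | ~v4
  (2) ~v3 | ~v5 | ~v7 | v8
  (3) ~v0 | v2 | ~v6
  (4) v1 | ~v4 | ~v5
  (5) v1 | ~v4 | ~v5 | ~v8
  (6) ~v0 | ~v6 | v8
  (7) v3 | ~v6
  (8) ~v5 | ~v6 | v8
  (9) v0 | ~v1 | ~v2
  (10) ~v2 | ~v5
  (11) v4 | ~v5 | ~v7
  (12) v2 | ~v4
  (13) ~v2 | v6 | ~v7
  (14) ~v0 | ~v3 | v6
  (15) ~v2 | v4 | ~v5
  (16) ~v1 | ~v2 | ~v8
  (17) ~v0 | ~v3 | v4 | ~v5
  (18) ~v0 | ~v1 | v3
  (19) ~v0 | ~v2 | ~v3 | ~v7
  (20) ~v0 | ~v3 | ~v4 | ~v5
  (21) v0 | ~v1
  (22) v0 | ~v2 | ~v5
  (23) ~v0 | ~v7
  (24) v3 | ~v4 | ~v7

v0 = False, v1 = False, v2 = True, v3 = True, v4 = False, v5 = False, v6 = True, v7 = True, v8 = True

Set v0 = False.
  then (v0 | ~v1) forces v1 = False.
Set v2 = True.
  then (~v2 | ~v5) forces v5 = False.
Set v3 = True.
Set v4 = False.
Set v6 = True.
Set v7 = True.
Set v8 = True.
All clauses satisfied.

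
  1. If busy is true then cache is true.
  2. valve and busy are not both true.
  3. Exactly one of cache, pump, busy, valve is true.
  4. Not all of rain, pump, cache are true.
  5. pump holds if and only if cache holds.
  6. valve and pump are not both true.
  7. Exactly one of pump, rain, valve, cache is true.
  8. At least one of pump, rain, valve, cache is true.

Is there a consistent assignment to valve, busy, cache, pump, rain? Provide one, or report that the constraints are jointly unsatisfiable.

valve=T, busy=F, cache=F, pump=F, rain=F

  (1) busy=F ⇒ cache: vacuous ✓
  (2) valve=T, busy=F — not both ✓
  (3) {cache, pump, busy, valve}: 1 true — exactly one ✓
  (4) {rain, pump, cache}: 0/3 true — not all ✓
  (5) pump=F, cache=F — same ✓
  (6) valve=T, pump=F — not both ✓
  (7) {pump, rain, valve, cache}: 1 true — exactly one ✓
  (8) {pump, rain, valve, cache}: 1 true — at least one ✓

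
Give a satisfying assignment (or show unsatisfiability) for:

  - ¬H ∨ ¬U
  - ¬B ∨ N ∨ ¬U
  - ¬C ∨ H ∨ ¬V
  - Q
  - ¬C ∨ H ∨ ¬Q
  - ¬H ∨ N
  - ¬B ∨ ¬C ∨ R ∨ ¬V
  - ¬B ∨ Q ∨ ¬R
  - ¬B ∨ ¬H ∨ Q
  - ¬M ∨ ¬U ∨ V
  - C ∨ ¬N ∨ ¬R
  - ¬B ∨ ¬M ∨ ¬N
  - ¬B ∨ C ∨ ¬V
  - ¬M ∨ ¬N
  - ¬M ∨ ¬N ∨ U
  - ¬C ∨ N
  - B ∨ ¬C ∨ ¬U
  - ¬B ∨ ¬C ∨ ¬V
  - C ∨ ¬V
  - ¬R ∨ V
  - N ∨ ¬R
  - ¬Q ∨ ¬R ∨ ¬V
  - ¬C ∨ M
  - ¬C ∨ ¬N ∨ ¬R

N=T; R=F; H=T; M=F; V=F; B=T; U=F; Q=T; C=F

Unit clause (Q) forces Q = True.
Set N = True.
  then (¬M ∨ ¬N) forces M = False.
  then (¬C ∨ M) forces C = False.
  then (C ∨ ¬N ∨ ¬R) forces R = False.
  then (C ∨ ¬V) forces V = False.
Set H = True.
  then (¬H ∨ ¬U) forces U = False.
Set B = True.
All clauses satisfied.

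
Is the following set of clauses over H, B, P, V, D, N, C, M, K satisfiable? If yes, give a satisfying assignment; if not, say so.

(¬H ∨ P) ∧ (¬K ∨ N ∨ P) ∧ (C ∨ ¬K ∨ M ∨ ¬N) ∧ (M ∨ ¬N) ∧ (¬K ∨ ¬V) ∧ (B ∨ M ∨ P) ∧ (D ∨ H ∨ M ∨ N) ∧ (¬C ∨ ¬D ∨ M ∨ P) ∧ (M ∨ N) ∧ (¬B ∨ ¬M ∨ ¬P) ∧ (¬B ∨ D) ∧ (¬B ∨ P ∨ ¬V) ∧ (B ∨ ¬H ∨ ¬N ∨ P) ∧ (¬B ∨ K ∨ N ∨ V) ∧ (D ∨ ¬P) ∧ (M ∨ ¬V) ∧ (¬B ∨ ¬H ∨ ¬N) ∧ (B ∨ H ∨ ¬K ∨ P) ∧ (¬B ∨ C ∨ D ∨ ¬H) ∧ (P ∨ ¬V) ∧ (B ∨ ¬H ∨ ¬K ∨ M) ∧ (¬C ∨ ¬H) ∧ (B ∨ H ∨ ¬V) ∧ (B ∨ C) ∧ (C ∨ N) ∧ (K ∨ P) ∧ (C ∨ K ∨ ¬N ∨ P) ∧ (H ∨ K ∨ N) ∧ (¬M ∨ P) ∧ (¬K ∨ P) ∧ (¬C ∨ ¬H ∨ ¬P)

Set H = False.
Set B = False.
  then (B ∨ H ∨ ¬V) forces V = False.
  then (B ∨ C) forces C = True.
Try P = False:
  (B ∨ M ∨ P) forces M = True.
  clause (¬M ∨ P) is falsified — backtrack.
So P = True.
  then (D ∨ ¬P) forces D = True.
Set N = True.
  then (M ∨ ¬N) forces M = True.
Set K = False.
All clauses satisfied.

H: False; B: False; P: True; V: False; D: True; N: True; C: True; M: True; K: False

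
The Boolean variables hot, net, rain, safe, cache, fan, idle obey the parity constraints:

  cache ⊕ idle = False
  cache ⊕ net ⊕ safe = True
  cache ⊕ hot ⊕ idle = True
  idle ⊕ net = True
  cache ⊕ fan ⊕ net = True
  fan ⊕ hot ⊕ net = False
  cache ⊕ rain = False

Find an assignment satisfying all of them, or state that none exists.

hot = True, net = True, rain = False, safe = False, cache = False, fan = False, idle = False

cache ⊕ idle = F ⊕ F = False ✓
cache ⊕ net ⊕ safe = F ⊕ T ⊕ F = True ✓
cache ⊕ hot ⊕ idle = F ⊕ T ⊕ F = True ✓
idle ⊕ net = F ⊕ T = True ✓
cache ⊕ fan ⊕ net = F ⊕ F ⊕ T = True ✓
fan ⊕ hot ⊕ net = F ⊕ T ⊕ T = False ✓
cache ⊕ rain = F ⊕ F = False ✓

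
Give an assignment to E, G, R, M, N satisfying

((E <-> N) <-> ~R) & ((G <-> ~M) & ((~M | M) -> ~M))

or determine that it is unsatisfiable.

E=T; G=T; R=T; M=F; N=F

  (E <-> N) <-> ~R = True
    E <-> N = False
    ~R = False
  (G <-> ~M) & ((~M | M) -> ~M) = True
    G <-> ~M = True
      ~M = True
    (~M | M) -> ~M = True
      ~M | M = True
        ~M = True
      ~M = True
Both conjuncts True, so the formula holds.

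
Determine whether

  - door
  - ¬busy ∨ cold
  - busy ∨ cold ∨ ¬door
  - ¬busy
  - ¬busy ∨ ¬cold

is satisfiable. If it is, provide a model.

Unit clause (door) forces door = True.
Unit clause (¬busy) forces busy = False.
In (busy ∨ cold ∨ ¬door) only cold is left, so cold = True.
Check each clause:
  (door): door holds.
  (¬busy ∨ cold): ¬busy holds.
  (busy ∨ cold ∨ ¬door): cold holds.
  (¬busy): ¬busy holds.
  (¬busy ∨ ¬cold): ¬busy holds.
All clauses satisfied.

door = True, busy = False, cold = True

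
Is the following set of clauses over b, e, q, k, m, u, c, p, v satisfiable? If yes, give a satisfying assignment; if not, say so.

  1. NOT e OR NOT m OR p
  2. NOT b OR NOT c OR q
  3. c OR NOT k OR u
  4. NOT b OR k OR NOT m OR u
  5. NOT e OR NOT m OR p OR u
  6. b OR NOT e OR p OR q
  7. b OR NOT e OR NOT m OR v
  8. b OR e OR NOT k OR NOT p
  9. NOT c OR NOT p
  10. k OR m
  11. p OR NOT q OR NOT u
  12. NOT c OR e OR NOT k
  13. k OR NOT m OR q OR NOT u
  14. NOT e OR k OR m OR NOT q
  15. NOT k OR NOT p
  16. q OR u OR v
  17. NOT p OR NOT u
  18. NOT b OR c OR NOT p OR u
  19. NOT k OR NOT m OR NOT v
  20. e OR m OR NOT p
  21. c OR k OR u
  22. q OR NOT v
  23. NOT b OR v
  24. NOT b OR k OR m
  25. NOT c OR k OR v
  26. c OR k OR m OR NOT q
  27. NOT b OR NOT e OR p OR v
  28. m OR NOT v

b=F, e=T, q=T, k=T, m=F, u=F, c=T, p=F, v=F

Set b = False.
Set e = True.
Set q = True.
Set k = True.
  then (NOT k OR NOT p) forces p = False.
  then (NOT e OR NOT m OR p) forces m = False.
  then (p OR NOT q OR NOT u) forces u = False.
  then (m OR NOT v) forces v = False.
  then (c OR NOT k OR u) forces c = True.
All clauses satisfied.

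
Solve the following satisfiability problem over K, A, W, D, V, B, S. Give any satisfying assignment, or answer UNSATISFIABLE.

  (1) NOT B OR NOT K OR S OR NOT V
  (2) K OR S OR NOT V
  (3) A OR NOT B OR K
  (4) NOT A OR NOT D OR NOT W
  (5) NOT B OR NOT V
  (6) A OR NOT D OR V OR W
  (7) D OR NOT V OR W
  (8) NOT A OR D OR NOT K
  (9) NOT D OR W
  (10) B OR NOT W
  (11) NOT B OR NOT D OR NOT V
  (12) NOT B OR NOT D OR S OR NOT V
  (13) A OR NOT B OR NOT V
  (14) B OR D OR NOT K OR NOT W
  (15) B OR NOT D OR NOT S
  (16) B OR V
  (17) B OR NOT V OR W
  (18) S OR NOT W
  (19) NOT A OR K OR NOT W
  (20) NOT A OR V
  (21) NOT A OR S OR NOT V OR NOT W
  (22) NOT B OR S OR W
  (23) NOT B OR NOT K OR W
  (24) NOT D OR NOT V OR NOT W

Set K = True.
Try A = True:
  (NOT A OR D OR NOT K) forces D = True.
  (NOT A OR NOT D OR NOT W) forces W = False.
  clause (NOT D OR W) is falsified — backtrack.
So A = False.
Set W = True.
  then (B OR NOT W) forces B = True.
  then (A OR NOT B OR NOT V) forces V = False.
  then (S OR NOT W) forces S = True.
Set D = True.
All clauses satisfied.

K: True, A: False, W: True, D: True, V: False, B: True, S: True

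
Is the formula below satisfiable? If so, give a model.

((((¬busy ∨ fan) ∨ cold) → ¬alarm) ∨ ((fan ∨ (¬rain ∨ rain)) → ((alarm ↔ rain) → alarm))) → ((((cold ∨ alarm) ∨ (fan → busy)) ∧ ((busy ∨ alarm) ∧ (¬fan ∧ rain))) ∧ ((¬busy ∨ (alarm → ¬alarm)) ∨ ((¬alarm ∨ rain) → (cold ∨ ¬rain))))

cold = True, rain = True, fan = False, busy = True, alarm = False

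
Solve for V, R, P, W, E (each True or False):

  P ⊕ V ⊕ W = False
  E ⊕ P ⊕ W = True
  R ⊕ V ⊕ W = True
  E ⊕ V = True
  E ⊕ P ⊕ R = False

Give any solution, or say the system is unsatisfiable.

V: False, R: True, P: False, W: False, E: True

P ⊕ V ⊕ W = F ⊕ F ⊕ F = False ✓
E ⊕ P ⊕ W = T ⊕ F ⊕ F = True ✓
R ⊕ V ⊕ W = T ⊕ F ⊕ F = True ✓
E ⊕ V = T ⊕ F = True ✓
E ⊕ P ⊕ R = T ⊕ F ⊕ T = False ✓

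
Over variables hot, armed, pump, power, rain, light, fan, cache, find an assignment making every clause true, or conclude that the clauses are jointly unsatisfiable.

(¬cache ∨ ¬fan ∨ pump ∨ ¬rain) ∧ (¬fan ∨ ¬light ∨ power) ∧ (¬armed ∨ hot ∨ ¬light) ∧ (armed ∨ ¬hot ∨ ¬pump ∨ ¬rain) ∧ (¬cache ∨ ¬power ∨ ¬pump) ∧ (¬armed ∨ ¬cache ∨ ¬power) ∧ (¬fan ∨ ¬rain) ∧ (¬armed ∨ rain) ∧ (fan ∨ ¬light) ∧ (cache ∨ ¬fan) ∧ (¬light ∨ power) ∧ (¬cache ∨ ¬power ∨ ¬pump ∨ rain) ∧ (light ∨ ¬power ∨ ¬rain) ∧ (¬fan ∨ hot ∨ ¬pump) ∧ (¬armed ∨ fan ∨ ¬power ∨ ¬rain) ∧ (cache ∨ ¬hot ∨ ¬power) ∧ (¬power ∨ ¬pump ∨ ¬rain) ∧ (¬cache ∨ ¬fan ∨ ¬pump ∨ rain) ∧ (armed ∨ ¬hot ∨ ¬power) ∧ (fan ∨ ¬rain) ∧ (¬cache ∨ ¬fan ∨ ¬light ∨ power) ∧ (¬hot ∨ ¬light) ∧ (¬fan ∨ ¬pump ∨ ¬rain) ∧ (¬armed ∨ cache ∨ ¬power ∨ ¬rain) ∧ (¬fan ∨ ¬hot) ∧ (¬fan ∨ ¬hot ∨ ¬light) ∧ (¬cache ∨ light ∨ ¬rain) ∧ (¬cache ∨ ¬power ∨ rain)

Set hot = False.
Try armed = True:
  (¬armed ∨ hot ∨ ¬light) forces light = False.
  (¬armed ∨ rain) forces rain = True.
  (¬fan ∨ ¬rain) forces fan = False.
  clause (fan ∨ ¬rain) is falsified — backtrack.
So armed = False.
Set pump = False.
Set power = False.
  then (¬light ∨ power) forces light = False.
Try rain = True:
  (¬fan ∨ ¬rain) forces fan = False.
  clause (fan ∨ ¬rain) is falsified — backtrack.
So rain = False.
Set fan = False.
Set cache = False.
All clauses satisfied.

hot=F, armed=F, pump=F, power=F, rain=F, light=F, fan=F, cache=F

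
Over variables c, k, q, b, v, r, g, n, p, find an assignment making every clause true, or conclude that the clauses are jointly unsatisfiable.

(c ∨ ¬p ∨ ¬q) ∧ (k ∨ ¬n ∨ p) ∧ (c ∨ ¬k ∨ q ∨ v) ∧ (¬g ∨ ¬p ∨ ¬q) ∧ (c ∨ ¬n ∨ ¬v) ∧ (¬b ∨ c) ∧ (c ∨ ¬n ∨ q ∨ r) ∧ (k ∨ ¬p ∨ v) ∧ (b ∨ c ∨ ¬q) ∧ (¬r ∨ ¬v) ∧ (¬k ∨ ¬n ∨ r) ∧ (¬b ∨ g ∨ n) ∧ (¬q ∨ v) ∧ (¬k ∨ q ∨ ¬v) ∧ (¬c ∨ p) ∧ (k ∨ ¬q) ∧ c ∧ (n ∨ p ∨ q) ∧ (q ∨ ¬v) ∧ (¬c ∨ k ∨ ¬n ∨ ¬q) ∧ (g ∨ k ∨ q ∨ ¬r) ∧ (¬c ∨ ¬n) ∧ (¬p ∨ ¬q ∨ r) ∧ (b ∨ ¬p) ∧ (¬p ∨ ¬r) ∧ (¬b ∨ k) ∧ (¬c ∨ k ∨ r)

Unit clause (c) forces c = True.
In (¬c ∨ ¬n) only ¬n is left, so n = False.
In (¬c ∨ p) only p is left, so p = True.
In (b ∨ ¬p) only b is left, so b = True.
In (¬p ∨ ¬r) only ¬r is left, so r = False.
In (¬b ∨ k) only k is left, so k = True.
In (¬b ∨ g ∨ n) only g is left, so g = True.
In (¬p ∨ ¬q ∨ r) only ¬q is left, so q = False.
In (¬k ∨ q ∨ ¬v) only ¬v is left, so v = False.
All clauses satisfied.

c: True; k: True; q: False; b: True; v: False; r: False; g: True; n: False; p: True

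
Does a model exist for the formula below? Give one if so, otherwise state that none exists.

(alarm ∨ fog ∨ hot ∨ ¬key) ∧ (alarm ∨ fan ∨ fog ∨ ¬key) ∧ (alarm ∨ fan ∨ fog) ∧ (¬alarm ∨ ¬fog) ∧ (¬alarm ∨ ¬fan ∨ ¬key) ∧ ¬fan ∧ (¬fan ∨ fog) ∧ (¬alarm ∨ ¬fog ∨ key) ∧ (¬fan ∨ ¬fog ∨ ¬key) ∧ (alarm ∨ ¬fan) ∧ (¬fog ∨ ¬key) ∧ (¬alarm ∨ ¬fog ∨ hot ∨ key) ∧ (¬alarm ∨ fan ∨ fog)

hot = False; key = False; alarm = False; fan = False; fog = True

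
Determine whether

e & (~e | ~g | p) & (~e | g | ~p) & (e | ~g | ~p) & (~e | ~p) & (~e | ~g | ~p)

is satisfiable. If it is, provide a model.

Unit clause (e) forces e = True.
In (~e | ~p) only ~p is left, so p = False.
In (~e | ~g | p) only ~g is left, so g = False.
Check each clause:
  (e): e holds.
  (~e | ~g | p): ~g holds.
  (~e | g | ~p): ~p holds.
  (e | ~g | ~p): e holds.
  (~e | ~p): ~p holds.
  (~e | ~g | ~p): ~g holds.
All clauses satisfied.

e = True, p = False, g = False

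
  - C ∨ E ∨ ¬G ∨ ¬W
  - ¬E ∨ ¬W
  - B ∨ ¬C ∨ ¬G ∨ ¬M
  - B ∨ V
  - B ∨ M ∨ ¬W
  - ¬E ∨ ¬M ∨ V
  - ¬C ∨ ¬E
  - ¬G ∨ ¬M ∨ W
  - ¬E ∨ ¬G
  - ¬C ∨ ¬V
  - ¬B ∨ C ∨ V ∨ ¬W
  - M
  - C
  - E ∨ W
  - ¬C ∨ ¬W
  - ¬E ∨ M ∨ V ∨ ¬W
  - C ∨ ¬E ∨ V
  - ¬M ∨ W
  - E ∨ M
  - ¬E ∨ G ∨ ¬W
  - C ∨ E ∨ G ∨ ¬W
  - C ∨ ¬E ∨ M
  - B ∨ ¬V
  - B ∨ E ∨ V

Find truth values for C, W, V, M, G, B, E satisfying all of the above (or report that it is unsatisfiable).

Unsatisfiable — no assignment works.

Case W = True:
  (¬E ∨ ¬W) forces E = False.
  (M) forces M = True.
  (C) forces C = True.
  Clause (¬C ∨ ¬W) is falsified — contradiction.
Case W = False:
  (M) forces M = True.
  Clause (¬M ∨ W) is falsified — contradiction.
Both cases fail, so the formula is unsatisfiable.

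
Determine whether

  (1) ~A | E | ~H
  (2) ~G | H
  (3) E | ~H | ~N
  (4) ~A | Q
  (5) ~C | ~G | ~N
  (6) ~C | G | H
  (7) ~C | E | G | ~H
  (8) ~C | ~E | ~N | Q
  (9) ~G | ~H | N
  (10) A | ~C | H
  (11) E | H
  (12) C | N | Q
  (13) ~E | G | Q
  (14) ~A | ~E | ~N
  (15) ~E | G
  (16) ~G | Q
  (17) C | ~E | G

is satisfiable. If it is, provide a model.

H = True, Q = True, C = False, E = False, A = False, N = False, G = False

Try H = False:
  (~G | H) forces G = False.
  (~C | G | H) forces C = False.
  (E | H) forces E = True.
  clause (~E | G) is falsified — backtrack.
So H = True.
Set Q = True.
Set C = False.
Set E = False.
  then (~A | E | ~H) forces A = False.
  then (E | ~H | ~N) forces N = False.
  then (~G | ~H | N) forces G = False.
All clauses satisfied.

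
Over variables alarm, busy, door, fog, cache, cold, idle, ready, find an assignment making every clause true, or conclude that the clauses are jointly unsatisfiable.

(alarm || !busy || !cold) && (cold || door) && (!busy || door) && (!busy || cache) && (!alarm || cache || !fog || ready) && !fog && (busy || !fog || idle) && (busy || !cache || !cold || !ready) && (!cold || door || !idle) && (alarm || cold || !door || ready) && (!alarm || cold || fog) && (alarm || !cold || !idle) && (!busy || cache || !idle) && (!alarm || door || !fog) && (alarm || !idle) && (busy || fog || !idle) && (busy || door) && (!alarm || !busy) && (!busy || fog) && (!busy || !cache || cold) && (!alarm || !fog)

alarm = False, busy = False, door = True, fog = False, cache = False, cold = True, idle = False, ready = False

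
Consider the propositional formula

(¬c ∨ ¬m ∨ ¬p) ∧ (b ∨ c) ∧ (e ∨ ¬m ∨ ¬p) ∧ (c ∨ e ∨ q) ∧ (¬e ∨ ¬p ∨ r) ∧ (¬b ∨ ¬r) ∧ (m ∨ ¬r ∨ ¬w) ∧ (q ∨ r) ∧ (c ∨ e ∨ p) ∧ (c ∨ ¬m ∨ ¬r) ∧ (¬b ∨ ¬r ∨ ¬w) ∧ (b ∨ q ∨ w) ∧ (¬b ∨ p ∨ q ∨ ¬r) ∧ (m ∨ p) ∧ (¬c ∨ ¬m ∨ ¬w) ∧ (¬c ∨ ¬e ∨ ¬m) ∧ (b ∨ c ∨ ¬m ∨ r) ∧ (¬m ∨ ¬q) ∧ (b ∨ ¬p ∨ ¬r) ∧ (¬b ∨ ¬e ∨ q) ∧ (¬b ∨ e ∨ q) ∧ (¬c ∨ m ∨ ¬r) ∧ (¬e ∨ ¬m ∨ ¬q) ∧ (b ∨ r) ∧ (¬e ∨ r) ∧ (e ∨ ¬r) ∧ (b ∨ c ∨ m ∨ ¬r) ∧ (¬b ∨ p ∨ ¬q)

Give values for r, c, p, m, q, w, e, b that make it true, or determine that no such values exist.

r=F, c=T, p=T, m=F, q=T, w=T, e=F, b=T

Set r = False.
  then (q ∨ r) forces q = True.
  then (¬m ∨ ¬q) forces m = False.
  then (b ∨ r) forces b = True.
  then (¬e ∨ r) forces e = False.
  then (¬b ∨ p ∨ ¬q) forces p = True.
Set c = True.
Set w = True.
All clauses satisfied.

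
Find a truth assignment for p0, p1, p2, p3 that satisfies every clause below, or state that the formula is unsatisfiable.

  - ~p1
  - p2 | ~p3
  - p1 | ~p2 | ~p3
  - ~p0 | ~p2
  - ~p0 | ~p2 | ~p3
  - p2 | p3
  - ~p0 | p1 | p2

p0=F; p1=F; p2=T; p3=F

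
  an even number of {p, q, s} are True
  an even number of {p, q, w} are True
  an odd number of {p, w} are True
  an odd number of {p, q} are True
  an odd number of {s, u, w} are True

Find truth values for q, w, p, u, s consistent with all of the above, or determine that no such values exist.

q=T; w=T; p=F; u=T; s=T

{p, q, s}: 2 true → even ✓
{p, q, w}: 2 true → even ✓
{p, w}: 1 true → odd ✓
{p, q}: 1 true → odd ✓
{s, u, w}: 3 true → odd ✓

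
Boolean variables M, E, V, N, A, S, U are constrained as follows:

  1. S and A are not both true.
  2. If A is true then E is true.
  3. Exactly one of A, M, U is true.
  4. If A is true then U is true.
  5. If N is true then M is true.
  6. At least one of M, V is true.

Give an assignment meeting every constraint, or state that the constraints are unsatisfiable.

M = True, E = True, V = False, N = True, A = False, S = True, U = False

  (1) S=T, A=F — not both ✓
  (2) A=F ⇒ E: vacuous ✓
  (3) {A, M, U}: 1 true — exactly one ✓
  (4) A=F ⇒ U: vacuous ✓
  (5) N=T ⇒ M: T ✓
  (6) {M, V}: 1 true — at least one ✓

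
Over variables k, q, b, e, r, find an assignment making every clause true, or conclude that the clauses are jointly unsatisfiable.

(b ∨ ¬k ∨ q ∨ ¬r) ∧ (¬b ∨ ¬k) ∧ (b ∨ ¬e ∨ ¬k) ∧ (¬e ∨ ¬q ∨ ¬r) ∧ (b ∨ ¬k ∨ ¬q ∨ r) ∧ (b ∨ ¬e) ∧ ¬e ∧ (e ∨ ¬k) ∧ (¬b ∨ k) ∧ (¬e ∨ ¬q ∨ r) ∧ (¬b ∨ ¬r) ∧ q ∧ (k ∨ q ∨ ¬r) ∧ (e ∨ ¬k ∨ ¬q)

k: False, q: True, b: False, e: False, r: False

Unit clause (¬e) forces e = False.
In (e ∨ ¬k) only ¬k is left, so k = False.
In (¬b ∨ k) only ¬b is left, so b = False.
Unit clause (q) forces q = True.
Set r = False.
All clauses satisfied.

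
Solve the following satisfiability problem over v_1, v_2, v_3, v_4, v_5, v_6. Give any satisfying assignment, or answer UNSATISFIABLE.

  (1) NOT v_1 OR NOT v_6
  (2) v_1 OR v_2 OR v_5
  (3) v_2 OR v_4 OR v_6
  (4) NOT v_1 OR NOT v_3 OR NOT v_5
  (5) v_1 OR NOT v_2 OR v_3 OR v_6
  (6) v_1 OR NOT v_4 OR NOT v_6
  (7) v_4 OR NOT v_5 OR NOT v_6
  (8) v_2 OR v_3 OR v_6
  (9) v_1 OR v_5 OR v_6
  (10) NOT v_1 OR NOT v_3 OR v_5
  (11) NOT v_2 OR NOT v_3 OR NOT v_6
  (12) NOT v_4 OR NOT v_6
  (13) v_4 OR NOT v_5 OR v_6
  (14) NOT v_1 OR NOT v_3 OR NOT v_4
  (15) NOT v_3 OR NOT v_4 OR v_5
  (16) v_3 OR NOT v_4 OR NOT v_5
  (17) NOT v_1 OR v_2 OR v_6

Set v_1 = True.
  then (NOT v_1 OR NOT v_6) forces v_6 = False.
  then (NOT v_1 OR v_2 OR v_6) forces v_2 = True.
Try v_3 = True:
  (NOT v_1 OR NOT v_3 OR NOT v_5) forces v_5 = False.
  clause (NOT v_1 OR NOT v_3 OR v_5) is falsified — backtrack.
So v_3 = False.
Set v_4 = True.
  then (v_3 OR NOT v_4 OR NOT v_5) forces v_5 = False.
All clauses satisfied.

v_1: True, v_2: True, v_3: False, v_4: True, v_5: False, v_6: False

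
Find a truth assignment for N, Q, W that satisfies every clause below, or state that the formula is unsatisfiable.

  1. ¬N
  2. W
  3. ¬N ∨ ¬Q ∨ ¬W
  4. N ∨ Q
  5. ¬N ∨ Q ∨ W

Unit clause (¬N) forces N = False.
Unit clause (W) forces W = True.
In (N ∨ Q) only Q is left, so Q = True.
Check each clause:
  (¬N): ¬N holds.
  (W): W holds.
  (¬N ∨ ¬Q ∨ ¬W): ¬N holds.
  (N ∨ Q): Q holds.
  (¬N ∨ Q ∨ W): ¬N holds.
All clauses satisfied.

N = False; Q = True; W = True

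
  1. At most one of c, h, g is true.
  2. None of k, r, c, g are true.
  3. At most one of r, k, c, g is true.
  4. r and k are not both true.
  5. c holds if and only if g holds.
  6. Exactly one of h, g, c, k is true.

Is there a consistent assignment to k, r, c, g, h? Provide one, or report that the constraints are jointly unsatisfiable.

k = False, r = False, c = False, g = False, h = True

  (1) {c, h, g}: 1 true — at most one ✓
  (2) {k, r, c, g}: 0 true — none ✓
  (3) {r, k, c, g}: 0 true — at most one ✓
  (4) r=F, k=F — not both ✓
  (5) c=F, g=F — same ✓
  (6) {h, g, c, k}: 1 true — exactly one ✓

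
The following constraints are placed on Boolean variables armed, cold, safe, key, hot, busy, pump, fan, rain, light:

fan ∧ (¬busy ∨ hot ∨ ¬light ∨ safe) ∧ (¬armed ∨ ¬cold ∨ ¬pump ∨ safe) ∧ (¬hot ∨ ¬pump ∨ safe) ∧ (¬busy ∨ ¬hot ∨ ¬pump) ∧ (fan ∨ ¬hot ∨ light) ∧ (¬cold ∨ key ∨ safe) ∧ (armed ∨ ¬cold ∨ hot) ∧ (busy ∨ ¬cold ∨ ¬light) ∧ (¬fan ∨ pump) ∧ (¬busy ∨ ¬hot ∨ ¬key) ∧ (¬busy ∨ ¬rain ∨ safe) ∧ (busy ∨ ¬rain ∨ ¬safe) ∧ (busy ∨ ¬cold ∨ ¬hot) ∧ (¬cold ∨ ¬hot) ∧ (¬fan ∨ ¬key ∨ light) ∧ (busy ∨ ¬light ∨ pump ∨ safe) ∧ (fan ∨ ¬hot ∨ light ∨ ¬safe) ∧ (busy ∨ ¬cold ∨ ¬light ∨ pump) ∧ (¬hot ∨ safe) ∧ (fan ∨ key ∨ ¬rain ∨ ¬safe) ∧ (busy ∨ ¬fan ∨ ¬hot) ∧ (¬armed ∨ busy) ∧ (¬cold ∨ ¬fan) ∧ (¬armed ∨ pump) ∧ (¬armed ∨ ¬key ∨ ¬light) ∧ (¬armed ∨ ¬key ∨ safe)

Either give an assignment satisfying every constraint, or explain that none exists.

armed = False, cold = False, safe = False, key = False, hot = False, busy = False, pump = True, fan = True, rain = True, light = True

Unit clause (fan) forces fan = True.
In (¬fan ∨ pump) only pump is left, so pump = True.
In (¬cold ∨ ¬fan) only ¬cold is left, so cold = False.
Set armed = False.
Set safe = False.
  then (¬hot ∨ ¬pump ∨ safe) forces hot = False.
Set key = False.
Set busy = False.
Set rain = True.
Set light = True.
All clauses satisfied.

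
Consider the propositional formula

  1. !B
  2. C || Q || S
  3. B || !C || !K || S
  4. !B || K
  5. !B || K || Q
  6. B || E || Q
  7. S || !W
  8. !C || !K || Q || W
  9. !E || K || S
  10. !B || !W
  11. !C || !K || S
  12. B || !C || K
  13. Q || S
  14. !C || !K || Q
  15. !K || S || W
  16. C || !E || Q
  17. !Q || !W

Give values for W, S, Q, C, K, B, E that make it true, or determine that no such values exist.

Unit clause (!B) forces B = False.
Set W = False.
Set S = True.
Try Q = False:
  (B || E || Q) forces E = True.
  (C || !E || Q) forces C = True.
  (!C || !K || Q || W) forces K = False.
  clause (B || !C || K) is falsified — backtrack.
So Q = True.
Set C = True.
  then (B || !C || K) forces K = True.
Set E = True.
All clauses satisfied.

W: False, S: True, Q: True, C: True, K: True, B: False, E: True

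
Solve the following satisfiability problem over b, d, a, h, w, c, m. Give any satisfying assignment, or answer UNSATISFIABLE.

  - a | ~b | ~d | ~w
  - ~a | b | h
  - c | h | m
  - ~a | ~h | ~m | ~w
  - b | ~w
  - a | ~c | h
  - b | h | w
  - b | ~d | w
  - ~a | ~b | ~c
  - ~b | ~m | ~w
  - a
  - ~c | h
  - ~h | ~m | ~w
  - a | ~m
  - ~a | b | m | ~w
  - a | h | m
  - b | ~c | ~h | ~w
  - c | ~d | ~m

b = True, d = False, a = True, h = True, w = True, c = False, m = False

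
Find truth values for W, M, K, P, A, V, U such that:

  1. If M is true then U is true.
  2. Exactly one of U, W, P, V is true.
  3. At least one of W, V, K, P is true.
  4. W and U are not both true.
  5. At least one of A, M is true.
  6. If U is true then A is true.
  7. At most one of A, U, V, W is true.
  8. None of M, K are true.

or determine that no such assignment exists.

W: False; M: False; K: False; P: True; A: True; V: False; U: False

  (1) M=F ⇒ U: vacuous ✓
  (2) {U, W, P, V}: 1 true — exactly one ✓
  (3) {W, V, K, P}: 1 true — at least one ✓
  (4) W=F, U=F — not both ✓
  (5) {A, M}: 1 true — at least one ✓
  (6) U=F ⇒ A: vacuous ✓
  (7) {A, U, V, W}: 1 true — at most one ✓
  (8) {M, K}: 0 true — none ✓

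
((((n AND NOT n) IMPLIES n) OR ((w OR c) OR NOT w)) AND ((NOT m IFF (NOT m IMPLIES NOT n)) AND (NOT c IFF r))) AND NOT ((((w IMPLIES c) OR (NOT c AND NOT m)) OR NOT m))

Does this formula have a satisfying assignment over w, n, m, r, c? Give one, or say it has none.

Unsatisfiable — no assignment works.

Case m = True: the conjunct NOT m IFF (NOT m IMPLIES NOT n) becomes NOT True IFF (False IMPLIES NOT n) = False.
Case m = False: the conjunct NOT ((((w IMPLIES c) OR (NOT c AND NOT m)) OR NOT m)) becomes NOT ((((w IMPLIES c) OR NOT c) OR True)) = False.
Both cases fail — unsatisfiable.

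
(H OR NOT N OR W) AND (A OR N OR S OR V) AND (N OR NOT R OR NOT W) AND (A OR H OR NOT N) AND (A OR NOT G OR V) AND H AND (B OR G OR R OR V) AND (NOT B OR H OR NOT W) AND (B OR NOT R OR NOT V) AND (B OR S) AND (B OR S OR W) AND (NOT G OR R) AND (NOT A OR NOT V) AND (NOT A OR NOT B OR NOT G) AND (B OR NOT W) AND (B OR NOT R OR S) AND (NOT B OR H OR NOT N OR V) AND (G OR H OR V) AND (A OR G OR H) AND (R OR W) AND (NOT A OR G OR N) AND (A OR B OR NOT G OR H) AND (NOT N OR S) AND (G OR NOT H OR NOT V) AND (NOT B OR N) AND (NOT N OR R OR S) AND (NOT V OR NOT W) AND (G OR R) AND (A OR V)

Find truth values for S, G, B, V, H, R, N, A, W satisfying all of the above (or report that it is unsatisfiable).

S: True, G: False, B: True, V: False, H: True, R: True, N: True, A: True, W: True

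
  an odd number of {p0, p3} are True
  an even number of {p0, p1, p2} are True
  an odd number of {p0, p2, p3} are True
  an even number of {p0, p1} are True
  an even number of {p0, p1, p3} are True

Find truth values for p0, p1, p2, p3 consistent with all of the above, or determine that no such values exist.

p0 = True, p1 = True, p2 = False, p3 = False

{p0, p3}: 1 true → odd ✓
{p0, p1, p2}: 2 true → even ✓
{p0, p2, p3}: 1 true → odd ✓
{p0, p1}: 2 true → even ✓
{p0, p1, p3}: 2 true → even ✓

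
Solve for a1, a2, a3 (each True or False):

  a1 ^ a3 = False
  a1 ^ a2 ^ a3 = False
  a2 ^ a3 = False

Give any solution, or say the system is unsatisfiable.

a1 = False, a2 = False, a3 = False

a1 ^ a3 = F ^ F = False ✓
a1 ^ a2 ^ a3 = F ^ F ^ F = False ✓
a2 ^ a3 = F ^ F = False ✓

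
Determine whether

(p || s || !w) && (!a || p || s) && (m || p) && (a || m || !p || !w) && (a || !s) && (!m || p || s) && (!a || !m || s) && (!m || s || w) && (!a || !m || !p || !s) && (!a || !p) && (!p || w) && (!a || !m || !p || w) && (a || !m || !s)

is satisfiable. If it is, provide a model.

s = True; p = False; m = True; a = True; w = False

Set s = True.
  then (a || !s) forces a = True.
  then (!a || !p) forces p = False.
  then (m || p) forces m = True.
Set w = False.
All clauses satisfied.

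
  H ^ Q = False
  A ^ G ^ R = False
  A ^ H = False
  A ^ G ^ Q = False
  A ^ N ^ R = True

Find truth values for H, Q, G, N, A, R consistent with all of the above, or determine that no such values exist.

H = False; Q = False; G = False; N = True; A = False; R = False

H ^ Q = F ^ F = False ✓
A ^ G ^ R = F ^ F ^ F = False ✓
A ^ H = F ^ F = False ✓
A ^ G ^ Q = F ^ F ^ F = False ✓
A ^ N ^ R = F ^ T ^ F = True ✓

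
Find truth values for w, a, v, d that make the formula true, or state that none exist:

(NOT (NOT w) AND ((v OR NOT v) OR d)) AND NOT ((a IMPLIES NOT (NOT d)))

w = True, a = True, v = False, d = False

  NOT (NOT w) AND ((v OR NOT v) OR d) = True
    NOT (NOT w) = True
      NOT w = False
    (v OR NOT v) OR d = True
      v OR NOT v = True
        NOT v = True
  NOT ((a IMPLIES NOT (NOT d))) = True
    a IMPLIES NOT (NOT d) = False
      NOT (NOT d) = False
        NOT d = True
Both conjuncts True, so the formula holds.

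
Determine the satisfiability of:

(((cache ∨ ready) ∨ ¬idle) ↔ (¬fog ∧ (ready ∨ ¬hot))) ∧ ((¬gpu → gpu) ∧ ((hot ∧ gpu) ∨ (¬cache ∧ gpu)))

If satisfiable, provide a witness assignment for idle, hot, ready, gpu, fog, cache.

idle = True, hot = True, ready = True, gpu = True, fog = False, cache = False

  ((cache ∨ ready) ∨ ¬idle) ↔ (¬fog ∧ (ready ∨ ¬hot)) = True
    (cache ∨ ready) ∨ ¬idle = True
      cache ∨ ready = True
      ¬idle = False
    ¬fog ∧ (ready ∨ ¬hot) = True
      ¬fog = True
      ready ∨ ¬hot = True
        ¬hot = False
  (¬gpu → gpu) ∧ ((hot ∧ gpu) ∨ (¬cache ∧ gpu)) = True
    ¬gpu → gpu = True
      ¬gpu = False
    (hot ∧ gpu) ∨ (¬cache ∧ gpu) = True
      hot ∧ gpu = True
      ¬cache ∧ gpu = True
        ¬cache = True
Both conjuncts True, so the formula holds.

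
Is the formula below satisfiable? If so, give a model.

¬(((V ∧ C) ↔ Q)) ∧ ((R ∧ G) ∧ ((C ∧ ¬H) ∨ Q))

C: False, R: True, H: False, V: False, G: True, Q: True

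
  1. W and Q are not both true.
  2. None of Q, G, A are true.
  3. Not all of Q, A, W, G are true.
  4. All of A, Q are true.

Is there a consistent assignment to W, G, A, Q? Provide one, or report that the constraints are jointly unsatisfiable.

Case A = True:
  Constraint (2) is violated (A=T) — contradiction.
Case A = False:
  Constraint (4) is violated (A=F) — contradiction.
Both cases fail — unsatisfiable.

Unsatisfiable — no assignment works.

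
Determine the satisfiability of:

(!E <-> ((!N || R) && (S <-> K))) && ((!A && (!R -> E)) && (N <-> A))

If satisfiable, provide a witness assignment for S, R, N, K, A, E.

S=T, R=T, N=F, K=T, A=F, E=F

  !E <-> ((!N || R) && (S <-> K)) = True
    !E = True
    (!N || R) && (S <-> K) = True
      !N || R = True
        !N = True
      S <-> K = True
  (!A && (!R -> E)) && (N <-> A) = True
    !A && (!R -> E) = True
      !A = True
      !R -> E = True
        !R = False
    N <-> A = True
Both conjuncts True, so the formula holds.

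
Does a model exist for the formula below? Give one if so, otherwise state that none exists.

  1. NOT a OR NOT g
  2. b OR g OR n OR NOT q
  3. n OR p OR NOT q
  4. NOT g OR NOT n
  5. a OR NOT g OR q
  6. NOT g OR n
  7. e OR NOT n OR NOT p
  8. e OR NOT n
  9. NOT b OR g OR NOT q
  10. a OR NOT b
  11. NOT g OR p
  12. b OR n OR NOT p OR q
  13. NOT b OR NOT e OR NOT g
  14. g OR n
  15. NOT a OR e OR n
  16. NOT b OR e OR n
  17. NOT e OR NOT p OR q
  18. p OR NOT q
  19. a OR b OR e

Try n = False:
  (NOT g OR n) forces g = False.
  clause (g OR n) is falsified — backtrack.
So n = True.
  then (NOT g OR NOT n) forces g = False.
  then (e OR NOT n) forces e = True.
Set b = True.
  then (NOT b OR g OR NOT q) forces q = False.
  then (a OR NOT b) forces a = True.
  then (NOT e OR NOT p OR q) forces p = False.
All clauses satisfied.

n=T; g=F; b=T; p=F; a=T; e=T; q=F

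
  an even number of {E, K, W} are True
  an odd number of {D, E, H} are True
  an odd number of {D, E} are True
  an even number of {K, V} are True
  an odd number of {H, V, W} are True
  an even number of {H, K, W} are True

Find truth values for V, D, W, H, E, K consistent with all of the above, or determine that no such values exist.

Adding constraints 4, 5, 6 mod 2: every variable appears an even number of times on the left, so the left side is 0.
But the right sides sum to 1 (mod 2). 0 ≠ 1 — the system is inconsistent.

No satisfying assignment exists.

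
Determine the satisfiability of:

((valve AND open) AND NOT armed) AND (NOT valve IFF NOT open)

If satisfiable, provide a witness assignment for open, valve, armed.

open = True, valve = True, armed = False

  (valve AND open) AND NOT armed = True
    valve AND open = True
    NOT armed = True
  NOT valve IFF NOT open = True
    NOT valve = False
    NOT open = False
Both conjuncts True, so the formula holds.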